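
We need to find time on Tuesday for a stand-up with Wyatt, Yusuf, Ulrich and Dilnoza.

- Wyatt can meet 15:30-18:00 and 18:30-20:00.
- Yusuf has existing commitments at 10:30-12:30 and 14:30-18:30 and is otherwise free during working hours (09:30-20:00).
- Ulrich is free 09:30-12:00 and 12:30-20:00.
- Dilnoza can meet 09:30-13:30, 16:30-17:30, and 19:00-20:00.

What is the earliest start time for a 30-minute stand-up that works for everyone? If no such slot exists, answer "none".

Yusuf free within 09:30–20:00: 09:30–10:30, 12:30–14:30, 18:30–20:00.
Wyatt ∩ Yusuf: 18:30–20:00.
Wyatt ∩ Yusuf ∩ Ulrich: 18:30–20:00.
Wyatt ∩ Yusuf ∩ Ulrich ∩ Dilnoza: 19:00–20:00.
Windows ≥ 30 min: 19:00–20:00.
Earliest such window starts at 19:00.

19:00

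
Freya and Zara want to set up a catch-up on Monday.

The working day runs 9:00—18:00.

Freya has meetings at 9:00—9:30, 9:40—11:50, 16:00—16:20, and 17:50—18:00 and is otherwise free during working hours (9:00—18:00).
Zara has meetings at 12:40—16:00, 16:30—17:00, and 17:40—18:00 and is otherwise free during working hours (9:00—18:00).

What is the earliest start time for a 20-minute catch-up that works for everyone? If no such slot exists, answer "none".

11:50

Freya free within 09:00–18:00: 09:30–09:40, 11:50–16:00, 16:20–17:50.
Zara free within 09:00–18:00: 09:00–12:40, 16:00–16:30, 17:00–17:40.
Freya ∩ Zara: 09:30–09:40, 11:50–12:40, 16:20–16:30, 17:00–17:40.
Windows ≥ 20 min: 11:50–12:40, 17:00–17:40.
Earliest such window starts at 11:50.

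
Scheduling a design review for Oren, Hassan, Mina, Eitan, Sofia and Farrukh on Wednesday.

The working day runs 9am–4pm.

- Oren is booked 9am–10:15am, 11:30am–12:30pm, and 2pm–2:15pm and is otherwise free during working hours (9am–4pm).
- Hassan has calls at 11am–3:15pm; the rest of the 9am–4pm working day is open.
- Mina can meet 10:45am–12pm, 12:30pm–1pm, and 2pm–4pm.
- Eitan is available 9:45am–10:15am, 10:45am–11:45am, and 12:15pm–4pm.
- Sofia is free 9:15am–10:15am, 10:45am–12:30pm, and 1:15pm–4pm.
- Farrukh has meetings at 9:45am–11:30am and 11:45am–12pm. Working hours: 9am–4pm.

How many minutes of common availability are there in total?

Oren free within 09:00–16:00: 10:15–11:30, 12:30–14:00, 14:15–16:00.
Hassan free within 09:00–16:00: 09:00–11:00, 15:15–16:00.
Farrukh free within 09:00–16:00: 09:00–09:45, 11:30–11:45, 12:00–16:00.
Oren ∩ Hassan: 10:15–11:00, 15:15–16:00.
Oren ∩ Hassan ∩ Mina: 10:45–11:00, 15:15–16:00.
Oren ∩ Hassan ∩ Mina ∩ Eitan: 10:45–11:00, 15:15–16:00.
Oren ∩ Hassan ∩ Mina ∩ Eitan ∩ Sofia: 10:45–11:00, 15:15–16:00.
Oren ∩ Hassan ∩ Mina ∩ Eitan ∩ Sofia ∩ Farrukh: 15:15–16:00.
Total common minutes: 45.

45 minutes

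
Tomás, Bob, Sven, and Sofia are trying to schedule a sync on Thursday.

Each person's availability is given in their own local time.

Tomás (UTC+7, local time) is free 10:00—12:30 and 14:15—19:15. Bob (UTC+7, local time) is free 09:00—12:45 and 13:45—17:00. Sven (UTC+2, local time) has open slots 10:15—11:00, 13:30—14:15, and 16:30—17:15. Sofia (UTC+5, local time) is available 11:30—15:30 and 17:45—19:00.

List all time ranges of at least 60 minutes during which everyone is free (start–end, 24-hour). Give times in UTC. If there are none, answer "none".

Tomás → UTC: 03:00–05:30, 07:15–12:15.
Bob → UTC: 02:00–05:45, 06:45–10:00.
Sven → UTC: 08:15–09:00, 11:30–12:15, 14:30–15:15.
Sofia → UTC: 06:30–10:30, 12:45–14:00.
Tomás ∩ Bob: 03:00–05:30, 07:15–10:00.
Tomás ∩ Bob ∩ Sven: 08:15–09:00.
Tomás ∩ Bob ∩ Sven ∩ Sofia: 08:15–09:00.
Windows ≥ 60 min: (none).

none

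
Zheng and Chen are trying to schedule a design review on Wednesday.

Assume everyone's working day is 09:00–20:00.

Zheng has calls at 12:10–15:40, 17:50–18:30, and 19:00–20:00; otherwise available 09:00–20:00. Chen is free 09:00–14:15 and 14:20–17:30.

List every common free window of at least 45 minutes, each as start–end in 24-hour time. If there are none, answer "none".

09:00–12:10, 15:40–17:30

Zheng free within 09:00–20:00: 09:00–12:10, 15:40–17:50, 18:30–19:00.
Zheng ∩ Chen: 09:00–12:10, 15:40–17:30.
Windows ≥ 45 min: 09:00–12:10, 15:40–17:30.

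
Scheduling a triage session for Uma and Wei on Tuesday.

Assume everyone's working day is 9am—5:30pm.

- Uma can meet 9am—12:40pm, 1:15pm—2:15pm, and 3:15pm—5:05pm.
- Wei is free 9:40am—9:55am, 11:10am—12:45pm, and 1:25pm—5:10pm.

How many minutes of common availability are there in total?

Uma ∩ Wei: 09:40–09:55, 11:10–12:40, 13:25–14:15, 15:15–17:05.
Total common minutes: 15 + 90 + 50 + 110 = 265.

265 minutes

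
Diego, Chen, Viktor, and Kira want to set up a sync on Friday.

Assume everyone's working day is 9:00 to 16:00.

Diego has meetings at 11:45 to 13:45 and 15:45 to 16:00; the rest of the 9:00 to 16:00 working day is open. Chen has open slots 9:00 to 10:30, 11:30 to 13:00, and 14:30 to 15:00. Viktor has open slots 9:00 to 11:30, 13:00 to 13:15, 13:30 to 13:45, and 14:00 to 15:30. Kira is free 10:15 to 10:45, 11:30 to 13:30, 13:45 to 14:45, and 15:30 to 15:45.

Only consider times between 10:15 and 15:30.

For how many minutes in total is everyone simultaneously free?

Diego free within 09:00–16:00: 09:00–11:45, 13:45–15:45.
Diego ∩ Chen: 09:00–10:30, 11:30–11:45, 14:30–15:00.
Diego ∩ Chen ∩ Viktor: 09:00–10:30, 14:30–15:00.
Diego ∩ Chen ∩ Viktor ∩ Kira: 10:15–10:30, 14:30–14:45.
Restricted to 10:15–15:30: 10:15–10:30, 14:30–14:45.
Total common minutes: 15 + 15 = 30.

30 minutes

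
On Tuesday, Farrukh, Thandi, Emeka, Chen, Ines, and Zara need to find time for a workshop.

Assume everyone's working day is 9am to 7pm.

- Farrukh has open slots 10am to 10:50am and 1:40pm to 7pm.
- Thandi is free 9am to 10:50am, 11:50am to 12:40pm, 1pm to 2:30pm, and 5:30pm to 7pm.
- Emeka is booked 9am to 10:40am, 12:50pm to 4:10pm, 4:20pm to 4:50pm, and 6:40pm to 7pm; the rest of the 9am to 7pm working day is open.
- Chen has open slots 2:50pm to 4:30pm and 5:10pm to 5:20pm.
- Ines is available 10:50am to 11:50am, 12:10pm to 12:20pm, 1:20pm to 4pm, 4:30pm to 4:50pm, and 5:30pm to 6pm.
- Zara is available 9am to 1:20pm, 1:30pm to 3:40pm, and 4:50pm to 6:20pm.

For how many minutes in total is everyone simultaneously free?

0 minutes

Emeka free within 09:00–19:00: 10:40–12:50, 16:10–16:20, 16:50–18:40.
Farrukh ∩ Thandi: 10:00–10:50, 13:40–14:30, 17:30–19:00.
Farrukh ∩ Thandi ∩ Emeka: 10:40–10:50, 17:30–18:40.
Farrukh ∩ Thandi ∩ Emeka ∩ Chen: (none).
Farrukh ∩ Thandi ∩ Emeka ∩ Chen ∩ Ines: (none).
Farrukh ∩ Thandi ∩ Emeka ∩ Chen ∩ Ines ∩ Zara: (none).
Total common minutes: 0.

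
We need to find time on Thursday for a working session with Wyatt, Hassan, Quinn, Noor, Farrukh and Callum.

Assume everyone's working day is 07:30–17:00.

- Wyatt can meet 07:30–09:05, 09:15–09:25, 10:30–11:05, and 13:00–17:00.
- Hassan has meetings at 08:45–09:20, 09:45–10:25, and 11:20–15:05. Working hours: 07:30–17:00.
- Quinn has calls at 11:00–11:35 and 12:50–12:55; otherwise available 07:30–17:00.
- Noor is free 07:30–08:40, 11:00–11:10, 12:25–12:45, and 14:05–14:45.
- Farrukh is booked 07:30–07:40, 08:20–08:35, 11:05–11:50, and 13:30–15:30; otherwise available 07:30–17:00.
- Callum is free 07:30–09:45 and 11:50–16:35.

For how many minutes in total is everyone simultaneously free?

45 minutes

Hassan free within 07:30–17:00: 07:30–08:45, 09:20–09:45, 10:25–11:20, 15:05–17:00.
Quinn free within 07:30–17:00: 07:30–11:00, 11:35–12:50, 12:55–17:00.
Farrukh free within 07:30–17:00: 07:40–08:20, 08:35–11:05, 11:50–13:30, 15:30–17:00.
Wyatt ∩ Hassan: 07:30–08:45, 09:20–09:25, 10:30–11:05, 15:05–17:00.
Wyatt ∩ Hassan ∩ Quinn: 07:30–08:45, 09:20–09:25, 10:30–11:00, 15:05–17:00.
Wyatt ∩ Hassan ∩ Quinn ∩ Noor: 07:30–08:40.
Wyatt ∩ Hassan ∩ Quinn ∩ Noor ∩ Farrukh: 07:40–08:20, 08:35–08:40.
Wyatt ∩ Hassan ∩ Quinn ∩ Noor ∩ Farrukh ∩ Callum: 07:40–08:20, 08:35–08:40.
Total common minutes: 40 + 5 = 45.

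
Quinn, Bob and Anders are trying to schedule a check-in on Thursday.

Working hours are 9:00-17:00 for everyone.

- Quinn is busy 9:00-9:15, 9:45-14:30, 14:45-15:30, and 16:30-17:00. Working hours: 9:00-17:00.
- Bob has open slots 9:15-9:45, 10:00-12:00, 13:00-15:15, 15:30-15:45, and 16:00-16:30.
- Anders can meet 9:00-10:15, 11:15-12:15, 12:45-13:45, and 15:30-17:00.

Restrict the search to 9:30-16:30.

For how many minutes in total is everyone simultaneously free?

60 minutes

Quinn free within 09:00–17:00: 09:15–09:45, 14:30–14:45, 15:30–16:30.
Quinn ∩ Bob: 09:15–09:45, 14:30–14:45, 15:30–15:45, 16:00–16:30.
Quinn ∩ Bob ∩ Anders: 09:15–09:45, 15:30–15:45, 16:00–16:30.
Restricted to 09:30–16:30: 09:30–09:45, 15:30–15:45, 16:00–16:30.
Total common minutes: 15 + 15 + 30 = 60.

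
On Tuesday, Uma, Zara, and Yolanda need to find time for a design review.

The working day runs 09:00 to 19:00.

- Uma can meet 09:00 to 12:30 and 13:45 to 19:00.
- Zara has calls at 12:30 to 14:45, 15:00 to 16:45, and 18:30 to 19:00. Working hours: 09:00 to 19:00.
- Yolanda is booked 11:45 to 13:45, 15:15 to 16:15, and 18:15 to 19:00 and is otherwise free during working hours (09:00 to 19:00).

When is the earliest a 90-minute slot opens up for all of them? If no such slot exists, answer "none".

Zara free within 09:00–19:00: 09:00–12:30, 14:45–15:00, 16:45–18:30.
Yolanda free within 09:00–19:00: 09:00–11:45, 13:45–15:15, 16:15–18:15.
Uma ∩ Zara: 09:00–12:30, 14:45–15:00, 16:45–18:30.
Uma ∩ Zara ∩ Yolanda: 09:00–11:45, 14:45–15:00, 16:45–18:15.
Windows ≥ 90 min: 09:00–11:45, 16:45–18:15.
Earliest such window starts at 09:00.

09:00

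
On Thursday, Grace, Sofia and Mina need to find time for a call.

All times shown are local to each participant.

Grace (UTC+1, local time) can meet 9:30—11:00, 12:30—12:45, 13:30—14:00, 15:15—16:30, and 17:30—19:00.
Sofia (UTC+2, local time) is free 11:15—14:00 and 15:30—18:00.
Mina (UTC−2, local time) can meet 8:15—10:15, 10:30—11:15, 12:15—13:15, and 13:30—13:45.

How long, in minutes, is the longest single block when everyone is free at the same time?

60 minutes

Grace → UTC: 08:30–10:00, 11:30–11:45, 12:30–13:00, 14:15–15:30, 16:30–18:00.
Sofia → UTC: 09:15–12:00, 13:30–16:00.
Mina → UTC: 10:15–12:15, 12:30–13:15, 14:15–15:15, 15:30–15:45.
Grace ∩ Sofia: 09:15–10:00, 11:30–11:45, 14:15–15:30.
Grace ∩ Sofia ∩ Mina: 11:30–11:45, 14:15–15:15.
Common window lengths: 15, 60 min; longest is 60.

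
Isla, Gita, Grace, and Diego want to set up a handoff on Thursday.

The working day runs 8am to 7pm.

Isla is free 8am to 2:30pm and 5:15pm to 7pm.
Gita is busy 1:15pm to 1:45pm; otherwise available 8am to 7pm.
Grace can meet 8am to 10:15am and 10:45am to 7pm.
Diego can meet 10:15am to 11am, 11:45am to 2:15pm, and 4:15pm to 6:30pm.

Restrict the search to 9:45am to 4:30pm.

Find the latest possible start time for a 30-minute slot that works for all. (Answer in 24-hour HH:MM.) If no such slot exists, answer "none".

Gita free within 08:00–19:00: 08:00–13:15, 13:45–19:00.
Isla ∩ Gita: 08:00–13:15, 13:45–14:30, 17:15–19:00.
Isla ∩ Gita ∩ Grace: 08:00–10:15, 10:45–13:15, 13:45–14:30, 17:15–19:00.
Isla ∩ Gita ∩ Grace ∩ Diego: 10:45–11:00, 11:45–13:15, 13:45–14:15, 17:15–18:30.
Restricted to 09:45–16:30: 10:45–11:00, 11:45–13:15, 13:45–14:15.
Windows ≥ 30 min: 11:45–13:15, 13:45–14:15.
Latest start in the last window 13:45–14:15 is 14:15 − 30 min = 13:45.

13:45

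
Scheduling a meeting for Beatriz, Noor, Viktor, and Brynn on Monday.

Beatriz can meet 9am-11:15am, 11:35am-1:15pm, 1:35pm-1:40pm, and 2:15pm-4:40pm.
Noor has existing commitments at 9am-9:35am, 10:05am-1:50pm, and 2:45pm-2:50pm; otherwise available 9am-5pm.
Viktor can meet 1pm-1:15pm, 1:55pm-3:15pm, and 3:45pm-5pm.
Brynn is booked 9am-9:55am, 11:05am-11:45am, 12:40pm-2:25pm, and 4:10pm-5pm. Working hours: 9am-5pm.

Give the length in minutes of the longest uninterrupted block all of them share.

25 minutes

Noor free within 09:00–17:00: 09:35–10:05, 13:50–14:45, 14:50–17:00.
Brynn free within 09:00–17:00: 09:55–11:05, 11:45–12:40, 14:25–16:10.
Beatriz ∩ Noor: 09:35–10:05, 14:15–14:45, 14:50–16:40.
Beatriz ∩ Noor ∩ Viktor: 14:15–14:45, 14:50–15:15, 15:45–16:40.
Beatriz ∩ Noor ∩ Viktor ∩ Brynn: 14:25–14:45, 14:50–15:15, 15:45–16:10.
Common window lengths: 20, 25, 25 min; longest is 25.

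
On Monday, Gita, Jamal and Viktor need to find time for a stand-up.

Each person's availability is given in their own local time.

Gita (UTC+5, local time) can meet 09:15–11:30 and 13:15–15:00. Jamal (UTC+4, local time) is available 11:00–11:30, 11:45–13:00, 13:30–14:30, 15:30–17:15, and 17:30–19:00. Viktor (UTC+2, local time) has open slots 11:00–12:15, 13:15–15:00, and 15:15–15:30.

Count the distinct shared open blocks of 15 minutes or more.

Gita → UTC: 04:15–06:30, 08:15–10:00.
Jamal → UTC: 07:00–07:30, 07:45–09:00, 09:30–10:30, 11:30–13:15, 13:30–15:00.
Viktor → UTC: 09:00–10:15, 11:15–13:00, 13:15–13:30.
Gita ∩ Jamal: 08:15–09:00, 09:30–10:00.
Gita ∩ Jamal ∩ Viktor: 09:30–10:00.
Windows ≥ 15 min: 09:30–10:00.
That's 1 window.

1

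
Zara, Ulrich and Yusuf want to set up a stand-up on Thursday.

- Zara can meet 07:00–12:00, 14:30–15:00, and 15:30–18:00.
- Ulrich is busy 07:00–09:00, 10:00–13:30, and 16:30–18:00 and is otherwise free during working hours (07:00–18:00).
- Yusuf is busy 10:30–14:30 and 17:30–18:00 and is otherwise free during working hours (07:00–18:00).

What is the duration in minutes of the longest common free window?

60 minutes

Ulrich free within 07:00–18:00: 09:00–10:00, 13:30–16:30.
Yusuf free within 07:00–18:00: 07:00–10:30, 14:30–17:30.
Zara ∩ Ulrich: 09:00–10:00, 14:30–15:00, 15:30–16:30.
Zara ∩ Ulrich ∩ Yusuf: 09:00–10:00, 14:30–15:00, 15:30–16:30.
Common window lengths: 60, 30, 60 min; longest is 60.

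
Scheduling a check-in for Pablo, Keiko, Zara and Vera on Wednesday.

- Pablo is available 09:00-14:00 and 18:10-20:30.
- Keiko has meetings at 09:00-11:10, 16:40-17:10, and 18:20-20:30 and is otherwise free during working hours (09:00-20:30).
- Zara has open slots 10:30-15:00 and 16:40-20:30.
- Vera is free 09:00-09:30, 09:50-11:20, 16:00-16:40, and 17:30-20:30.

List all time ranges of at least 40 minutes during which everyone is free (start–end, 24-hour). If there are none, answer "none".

Keiko free within 09:00–20:30: 11:10–16:40, 17:10–18:20.
Pablo ∩ Keiko: 11:10–14:00, 18:10–18:20.
Pablo ∩ Keiko ∩ Zara: 11:10–14:00, 18:10–18:20.
Pablo ∩ Keiko ∩ Zara ∩ Vera: 11:10–11:20, 18:10–18:20.
Windows ≥ 40 min: (none).

none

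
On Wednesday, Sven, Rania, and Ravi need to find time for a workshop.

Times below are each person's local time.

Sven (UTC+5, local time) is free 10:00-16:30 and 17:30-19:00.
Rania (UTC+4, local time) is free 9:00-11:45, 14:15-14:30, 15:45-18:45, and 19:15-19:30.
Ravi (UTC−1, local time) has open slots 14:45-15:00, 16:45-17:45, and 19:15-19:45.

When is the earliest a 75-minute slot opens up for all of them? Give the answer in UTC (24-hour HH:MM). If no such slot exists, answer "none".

none

Sven → UTC: 05:00–11:30, 12:30–14:00.
Rania → UTC: 05:00–07:45, 10:15–10:30, 11:45–14:45, 15:15–15:30.
Ravi → UTC: 15:45–16:00, 17:45–18:45, 20:15–20:45.
Sven ∩ Rania: 05:00–07:45, 10:15–10:30, 12:30–14:00.
Sven ∩ Rania ∩ Ravi: (none).
Windows ≥ 75 min: (none).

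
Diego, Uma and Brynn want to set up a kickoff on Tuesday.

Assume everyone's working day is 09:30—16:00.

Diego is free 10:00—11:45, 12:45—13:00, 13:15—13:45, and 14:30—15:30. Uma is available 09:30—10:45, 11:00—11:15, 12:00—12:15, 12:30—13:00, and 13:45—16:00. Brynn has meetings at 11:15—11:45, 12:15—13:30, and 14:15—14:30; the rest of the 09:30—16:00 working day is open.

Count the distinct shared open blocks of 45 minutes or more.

2

Brynn free within 09:30–16:00: 09:30–11:15, 11:45–12:15, 13:30–14:15, 14:30–16:00.
Diego ∩ Uma: 10:00–10:45, 11:00–11:15, 12:45–13:00, 14:30–15:30.
Diego ∩ Uma ∩ Brynn: 10:00–10:45, 11:00–11:15, 14:30–15:30.
Windows ≥ 45 min: 10:00–10:45, 14:30–15:30.
That's 2 windows.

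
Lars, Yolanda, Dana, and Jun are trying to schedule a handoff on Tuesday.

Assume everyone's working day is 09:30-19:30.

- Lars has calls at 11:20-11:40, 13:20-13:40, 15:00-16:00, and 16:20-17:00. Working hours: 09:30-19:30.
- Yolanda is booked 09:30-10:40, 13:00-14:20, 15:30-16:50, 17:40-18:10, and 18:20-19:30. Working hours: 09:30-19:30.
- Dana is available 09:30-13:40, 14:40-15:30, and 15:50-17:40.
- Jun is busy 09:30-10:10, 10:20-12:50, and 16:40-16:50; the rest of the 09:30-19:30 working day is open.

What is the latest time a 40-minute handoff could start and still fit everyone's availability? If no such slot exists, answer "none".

Lars free within 09:30–19:30: 09:30–11:20, 11:40–13:20, 13:40–15:00, 16:00–16:20, 17:00–19:30.
Yolanda free within 09:30–19:30: 10:40–13:00, 14:20–15:30, 16:50–17:40, 18:10–18:20.
Jun free within 09:30–19:30: 10:10–10:20, 12:50–16:40, 16:50–19:30.
Lars ∩ Yolanda: 10:40–11:20, 11:40–13:00, 14:20–15:00, 17:00–17:40, 18:10–18:20.
Lars ∩ Yolanda ∩ Dana: 10:40–11:20, 11:40–13:00, 14:40–15:00, 17:00–17:40.
Lars ∩ Yolanda ∩ Dana ∩ Jun: 12:50–13:00, 14:40–15:00, 17:00–17:40.
Windows ≥ 40 min: 17:00–17:40.
Latest start in the last window 17:00–17:40 is 17:40 − 40 min = 17:00.

17:00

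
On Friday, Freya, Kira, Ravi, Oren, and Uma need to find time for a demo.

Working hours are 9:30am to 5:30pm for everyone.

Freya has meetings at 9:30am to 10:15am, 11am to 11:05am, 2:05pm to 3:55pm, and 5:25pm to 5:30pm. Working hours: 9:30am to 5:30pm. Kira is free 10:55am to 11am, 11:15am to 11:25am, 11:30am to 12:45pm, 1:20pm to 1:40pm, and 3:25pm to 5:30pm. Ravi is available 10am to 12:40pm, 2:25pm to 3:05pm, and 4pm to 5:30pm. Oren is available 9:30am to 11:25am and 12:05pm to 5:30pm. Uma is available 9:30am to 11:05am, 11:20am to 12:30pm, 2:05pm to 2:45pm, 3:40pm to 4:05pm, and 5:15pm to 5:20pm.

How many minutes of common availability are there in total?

Freya free within 09:30–17:30: 10:15–11:00, 11:05–14:05, 15:55–17:25.
Freya ∩ Kira: 10:55–11:00, 11:15–11:25, 11:30–12:45, 13:20–13:40, 15:55–17:25.
Freya ∩ Kira ∩ Ravi: 10:55–11:00, 11:15–11:25, 11:30–12:40, 16:00–17:25.
Freya ∩ Kira ∩ Ravi ∩ Oren: 10:55–11:00, 11:15–11:25, 12:05–12:40, 16:00–17:25.
Freya ∩ Kira ∩ Ravi ∩ Oren ∩ Uma: 10:55–11:00, 11:20–11:25, 12:05–12:30, 16:00–16:05, 17:15–17:20.
Total common minutes: 5 + 5 + 25 + 5 + 5 = 45.

45 minutes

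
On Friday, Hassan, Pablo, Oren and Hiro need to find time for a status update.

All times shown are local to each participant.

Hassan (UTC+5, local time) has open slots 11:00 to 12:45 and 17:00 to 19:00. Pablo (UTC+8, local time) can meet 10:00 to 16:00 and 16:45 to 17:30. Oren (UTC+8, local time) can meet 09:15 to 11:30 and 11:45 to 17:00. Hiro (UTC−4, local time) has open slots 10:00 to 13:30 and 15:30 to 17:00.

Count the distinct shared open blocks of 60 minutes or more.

0

Hassan → UTC: 06:00–07:45, 12:00–14:00.
Pablo → UTC: 02:00–08:00, 08:45–09:30.
Oren → UTC: 01:15–03:30, 03:45–09:00.
Hiro → UTC: 14:00–17:30, 19:30–21:00.
Hassan ∩ Pablo: 06:00–07:45.
Hassan ∩ Pablo ∩ Oren: 06:00–07:45.
Hassan ∩ Pablo ∩ Oren ∩ Hiro: (none).
Windows ≥ 60 min: (none).
That's 0 windows.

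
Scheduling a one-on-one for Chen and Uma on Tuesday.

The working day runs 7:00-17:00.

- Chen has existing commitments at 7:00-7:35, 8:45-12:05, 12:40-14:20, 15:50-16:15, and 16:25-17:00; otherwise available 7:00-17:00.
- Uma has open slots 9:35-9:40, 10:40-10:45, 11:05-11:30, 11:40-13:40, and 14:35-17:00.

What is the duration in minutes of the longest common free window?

Chen free within 07:00–17:00: 07:35–08:45, 12:05–12:40, 14:20–15:50, 16:15–16:25.
Chen ∩ Uma: 12:05–12:40, 14:35–15:50, 16:15–16:25.
Common window lengths: 35, 75, 10 min; longest is 75.

75 minutes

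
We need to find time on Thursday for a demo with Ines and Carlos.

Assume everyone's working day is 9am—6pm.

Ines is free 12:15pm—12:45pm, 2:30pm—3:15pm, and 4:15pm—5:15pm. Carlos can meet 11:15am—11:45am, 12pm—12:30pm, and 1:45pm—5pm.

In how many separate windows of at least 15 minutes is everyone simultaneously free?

3

Ines ∩ Carlos: 12:15–12:30, 14:30–15:15, 16:15–17:00.
Windows ≥ 15 min: 12:15–12:30, 14:30–15:15, 16:15–17:00.
That's 3 windows.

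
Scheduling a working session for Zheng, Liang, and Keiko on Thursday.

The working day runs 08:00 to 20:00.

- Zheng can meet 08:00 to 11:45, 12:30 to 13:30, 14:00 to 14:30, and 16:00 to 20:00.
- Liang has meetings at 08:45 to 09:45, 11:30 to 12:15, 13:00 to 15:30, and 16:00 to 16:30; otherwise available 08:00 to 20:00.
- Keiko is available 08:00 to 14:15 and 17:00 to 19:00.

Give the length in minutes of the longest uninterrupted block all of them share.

120 minutes

Liang free within 08:00–20:00: 08:00–08:45, 09:45–11:30, 12:15–13:00, 15:30–16:00, 16:30–20:00.
Zheng ∩ Liang: 08:00–08:45, 09:45–11:30, 12:30–13:00, 16:30–20:00.
Zheng ∩ Liang ∩ Keiko: 08:00–08:45, 09:45–11:30, 12:30–13:00, 17:00–19:00.
Common window lengths: 45, 105, 30, 120 min; longest is 120.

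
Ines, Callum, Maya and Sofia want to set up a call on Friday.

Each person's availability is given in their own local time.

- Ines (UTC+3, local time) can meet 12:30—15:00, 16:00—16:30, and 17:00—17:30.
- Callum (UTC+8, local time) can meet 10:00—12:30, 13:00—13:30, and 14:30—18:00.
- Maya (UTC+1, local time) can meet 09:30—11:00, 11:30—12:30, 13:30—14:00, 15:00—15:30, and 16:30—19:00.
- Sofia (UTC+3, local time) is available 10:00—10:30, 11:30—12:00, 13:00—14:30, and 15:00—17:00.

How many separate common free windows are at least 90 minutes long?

Ines → UTC: 09:30–12:00, 13:00–13:30, 14:00–14:30.
Callum → UTC: 02:00–04:30, 05:00–05:30, 06:30–10:00.
Maya → UTC: 08:30–10:00, 10:30–11:30, 12:30–13:00, 14:00–14:30, 15:30–18:00.
Sofia → UTC: 07:00–07:30, 08:30–09:00, 10:00–11:30, 12:00–14:00.
Ines ∩ Callum: 09:30–10:00.
Ines ∩ Callum ∩ Maya: 09:30–10:00.
Ines ∩ Callum ∩ Maya ∩ Sofia: (none).
Windows ≥ 90 min: (none).
That's 0 windows.

0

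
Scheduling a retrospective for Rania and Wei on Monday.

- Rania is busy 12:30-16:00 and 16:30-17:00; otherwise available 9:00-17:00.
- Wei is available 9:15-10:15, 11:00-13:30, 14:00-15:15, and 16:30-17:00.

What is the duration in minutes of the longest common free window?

90 minutes

Rania free within 09:00–17:00: 09:00–12:30, 16:00–16:30.
Rania ∩ Wei: 09:15–10:15, 11:00–12:30.
Common window lengths: 60, 90 min; longest is 90.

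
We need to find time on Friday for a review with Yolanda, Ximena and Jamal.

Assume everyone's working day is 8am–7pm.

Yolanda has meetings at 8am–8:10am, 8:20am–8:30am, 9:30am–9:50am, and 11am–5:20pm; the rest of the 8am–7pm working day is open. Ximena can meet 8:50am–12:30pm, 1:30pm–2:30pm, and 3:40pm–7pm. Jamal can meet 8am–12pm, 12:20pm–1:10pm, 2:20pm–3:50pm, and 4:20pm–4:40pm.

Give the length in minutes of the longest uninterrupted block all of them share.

Yolanda free within 08:00–19:00: 08:10–08:20, 08:30–09:30, 09:50–11:00, 17:20–19:00.
Yolanda ∩ Ximena: 08:50–09:30, 09:50–11:00, 17:20–19:00.
Yolanda ∩ Ximena ∩ Jamal: 08:50–09:30, 09:50–11:00.
Common window lengths: 40, 70 min; longest is 70.

70 minutes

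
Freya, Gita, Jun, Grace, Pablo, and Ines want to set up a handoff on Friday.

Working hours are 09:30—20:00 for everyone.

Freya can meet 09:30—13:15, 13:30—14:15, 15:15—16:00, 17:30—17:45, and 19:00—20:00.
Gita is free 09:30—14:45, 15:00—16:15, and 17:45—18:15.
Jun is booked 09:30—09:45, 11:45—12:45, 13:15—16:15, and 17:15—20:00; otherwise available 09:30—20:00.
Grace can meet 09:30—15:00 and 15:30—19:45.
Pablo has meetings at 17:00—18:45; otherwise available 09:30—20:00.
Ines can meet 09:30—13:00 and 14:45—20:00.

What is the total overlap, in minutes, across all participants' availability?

135 minutes

Jun free within 09:30–20:00: 09:45–11:45, 12:45–13:15, 16:15–17:15.
Pablo free within 09:30–20:00: 09:30–17:00, 18:45–20:00.
Freya ∩ Gita: 09:30–13:15, 13:30–14:15, 15:15–16:00.
Freya ∩ Gita ∩ Jun: 09:45–11:45, 12:45–13:15.
Freya ∩ Gita ∩ Jun ∩ Grace: 09:45–11:45, 12:45–13:15.
Freya ∩ Gita ∩ Jun ∩ Grace ∩ Pablo: 09:45–11:45, 12:45–13:15.
Freya ∩ Gita ∩ Jun ∩ Grace ∩ Pablo ∩ Ines: 09:45–11:45, 12:45–13:00.
Total common minutes: 120 + 15 = 135.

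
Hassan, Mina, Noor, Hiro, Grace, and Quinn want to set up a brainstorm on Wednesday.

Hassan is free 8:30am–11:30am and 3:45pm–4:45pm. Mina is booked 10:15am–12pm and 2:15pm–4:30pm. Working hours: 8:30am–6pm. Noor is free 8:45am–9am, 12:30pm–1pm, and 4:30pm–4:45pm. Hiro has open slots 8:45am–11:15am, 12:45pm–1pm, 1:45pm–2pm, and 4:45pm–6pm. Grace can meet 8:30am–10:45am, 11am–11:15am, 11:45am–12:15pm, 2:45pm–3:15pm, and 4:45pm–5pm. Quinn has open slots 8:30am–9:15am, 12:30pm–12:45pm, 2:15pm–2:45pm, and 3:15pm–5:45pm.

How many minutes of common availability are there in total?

15 minutes

Mina free within 08:30–18:00: 08:30–10:15, 12:00–14:15, 16:30–18:00.
Hassan ∩ Mina: 08:30–10:15, 16:30–16:45.
Hassan ∩ Mina ∩ Noor: 08:45–09:00, 16:30–16:45.
Hassan ∩ Mina ∩ Noor ∩ Hiro: 08:45–09:00.
Hassan ∩ Mina ∩ Noor ∩ Hiro ∩ Grace: 08:45–09:00.
Hassan ∩ Mina ∩ Noor ∩ Hiro ∩ Grace ∩ Quinn: 08:45–09:00.
Total common minutes: 15.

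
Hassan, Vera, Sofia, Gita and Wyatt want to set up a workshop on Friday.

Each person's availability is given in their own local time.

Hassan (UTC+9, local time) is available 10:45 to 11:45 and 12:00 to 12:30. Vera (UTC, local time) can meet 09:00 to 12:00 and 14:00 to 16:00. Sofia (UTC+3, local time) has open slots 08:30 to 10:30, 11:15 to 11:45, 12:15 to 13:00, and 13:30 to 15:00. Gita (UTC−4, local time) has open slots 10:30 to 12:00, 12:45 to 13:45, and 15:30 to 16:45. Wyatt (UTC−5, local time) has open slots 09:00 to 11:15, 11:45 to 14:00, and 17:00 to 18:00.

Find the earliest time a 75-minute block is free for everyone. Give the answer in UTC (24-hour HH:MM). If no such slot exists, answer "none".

Hassan → UTC: 01:45–02:45, 03:00–03:30.
Vera → UTC: 09:00–12:00, 14:00–16:00.
Sofia → UTC: 05:30–07:30, 08:15–08:45, 09:15–10:00, 10:30–12:00.
Gita → UTC: 14:30–16:00, 16:45–17:45, 19:30–20:45.
Wyatt → UTC: 14:00–16:15, 16:45–19:00, 22:00–23:00.
Hassan ∩ Vera: (none).
Hassan ∩ Vera ∩ Sofia: (none).
Hassan ∩ Vera ∩ Sofia ∩ Gita: (none).
Hassan ∩ Vera ∩ Sofia ∩ Gita ∩ Wyatt: (none).
Windows ≥ 75 min: (none).

none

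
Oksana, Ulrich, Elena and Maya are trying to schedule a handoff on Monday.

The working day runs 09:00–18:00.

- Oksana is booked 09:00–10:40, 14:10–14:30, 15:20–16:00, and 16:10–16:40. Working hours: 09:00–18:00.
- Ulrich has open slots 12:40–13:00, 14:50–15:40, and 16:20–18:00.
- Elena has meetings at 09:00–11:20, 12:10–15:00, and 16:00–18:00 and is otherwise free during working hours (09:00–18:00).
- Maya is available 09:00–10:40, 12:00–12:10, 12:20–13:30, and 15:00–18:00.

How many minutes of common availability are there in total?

Oksana free within 09:00–18:00: 10:40–14:10, 14:30–15:20, 16:00–16:10, 16:40–18:00.
Elena free within 09:00–18:00: 11:20–12:10, 15:00–16:00.
Oksana ∩ Ulrich: 12:40–13:00, 14:50–15:20, 16:40–18:00.
Oksana ∩ Ulrich ∩ Elena: 15:00–15:20.
Oksana ∩ Ulrich ∩ Elena ∩ Maya: 15:00–15:20.
Total common minutes: 20.

20 minutes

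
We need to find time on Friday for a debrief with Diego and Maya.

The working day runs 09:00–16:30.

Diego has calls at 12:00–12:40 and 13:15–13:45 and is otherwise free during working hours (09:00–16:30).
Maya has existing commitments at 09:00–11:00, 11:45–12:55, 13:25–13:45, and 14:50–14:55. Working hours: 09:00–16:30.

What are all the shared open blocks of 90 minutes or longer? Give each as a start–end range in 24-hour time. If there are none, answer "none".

14:55–16:30

Diego free within 09:00–16:30: 09:00–12:00, 12:40–13:15, 13:45–16:30.
Maya free within 09:00–16:30: 11:00–11:45, 12:55–13:25, 13:45–14:50, 14:55–16:30.
Diego ∩ Maya: 11:00–11:45, 12:55–13:15, 13:45–14:50, 14:55–16:30.
Windows ≥ 90 min: 14:55–16:30.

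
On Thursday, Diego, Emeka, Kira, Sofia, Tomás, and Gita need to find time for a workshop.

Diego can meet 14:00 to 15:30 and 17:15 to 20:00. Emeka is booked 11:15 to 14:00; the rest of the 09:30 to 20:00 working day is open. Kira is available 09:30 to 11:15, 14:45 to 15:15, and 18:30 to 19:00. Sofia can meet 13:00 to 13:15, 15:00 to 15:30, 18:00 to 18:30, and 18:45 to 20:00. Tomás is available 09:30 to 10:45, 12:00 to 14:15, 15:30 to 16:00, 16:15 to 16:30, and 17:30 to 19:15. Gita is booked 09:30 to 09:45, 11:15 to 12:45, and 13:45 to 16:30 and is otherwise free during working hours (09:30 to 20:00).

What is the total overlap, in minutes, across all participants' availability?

Emeka free within 09:30–20:00: 09:30–11:15, 14:00–20:00.
Gita free within 09:30–20:00: 09:45–11:15, 12:45–13:45, 16:30–20:00.
Diego ∩ Emeka: 14:00–15:30, 17:15–20:00.
Diego ∩ Emeka ∩ Kira: 14:45–15:15, 18:30–19:00.
Diego ∩ Emeka ∩ Kira ∩ Sofia: 15:00–15:15, 18:45–19:00.
Diego ∩ Emeka ∩ Kira ∩ Sofia ∩ Tomás: 18:45–19:00.
Diego ∩ Emeka ∩ Kira ∩ Sofia ∩ Tomás ∩ Gita: 18:45–19:00.
Total common minutes: 15.

15 minutes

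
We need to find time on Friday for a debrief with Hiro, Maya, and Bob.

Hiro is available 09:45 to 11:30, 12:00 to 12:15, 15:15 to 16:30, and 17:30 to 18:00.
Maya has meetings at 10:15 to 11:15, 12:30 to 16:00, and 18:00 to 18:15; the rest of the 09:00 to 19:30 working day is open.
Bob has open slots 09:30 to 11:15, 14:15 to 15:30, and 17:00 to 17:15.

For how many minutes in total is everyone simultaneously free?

Maya free within 09:00–19:30: 09:00–10:15, 11:15–12:30, 16:00–18:00, 18:15–19:30.
Hiro ∩ Maya: 09:45–10:15, 11:15–11:30, 12:00–12:15, 16:00–16:30, 17:30–18:00.
Hiro ∩ Maya ∩ Bob: 09:45–10:15.
Total common minutes: 30.

30 minutes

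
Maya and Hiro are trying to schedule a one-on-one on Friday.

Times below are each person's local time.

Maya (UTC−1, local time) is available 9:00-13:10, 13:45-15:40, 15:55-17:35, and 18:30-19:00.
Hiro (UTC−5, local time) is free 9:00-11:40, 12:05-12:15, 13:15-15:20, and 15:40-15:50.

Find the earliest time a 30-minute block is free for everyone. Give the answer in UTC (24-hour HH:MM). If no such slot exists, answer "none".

14:45

Maya → UTC: 10:00–14:10, 14:45–16:40, 16:55–18:35, 19:30–20:00.
Hiro → UTC: 14:00–16:40, 17:05–17:15, 18:15–20:20, 20:40–20:50.
Maya ∩ Hiro: 14:00–14:10, 14:45–16:40, 17:05–17:15, 18:15–18:35, 19:30–20:00.
Windows ≥ 30 min: 14:45–16:40, 19:30–20:00.
Earliest such window starts at 14:45.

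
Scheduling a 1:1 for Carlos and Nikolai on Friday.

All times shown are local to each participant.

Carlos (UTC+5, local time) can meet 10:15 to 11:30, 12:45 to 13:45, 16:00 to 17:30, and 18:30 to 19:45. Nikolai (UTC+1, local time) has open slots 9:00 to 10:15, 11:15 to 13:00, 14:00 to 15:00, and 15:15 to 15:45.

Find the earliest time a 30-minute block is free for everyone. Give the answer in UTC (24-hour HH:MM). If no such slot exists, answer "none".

Carlos → UTC: 05:15–06:30, 07:45–08:45, 11:00–12:30, 13:30–14:45.
Nikolai → UTC: 08:00–09:15, 10:15–12:00, 13:00–14:00, 14:15–14:45.
Carlos ∩ Nikolai: 08:00–08:45, 11:00–12:00, 13:30–14:00, 14:15–14:45.
Windows ≥ 30 min: 08:00–08:45, 11:00–12:00, 13:30–14:00, 14:15–14:45.
Earliest such window starts at 08:00.

08:00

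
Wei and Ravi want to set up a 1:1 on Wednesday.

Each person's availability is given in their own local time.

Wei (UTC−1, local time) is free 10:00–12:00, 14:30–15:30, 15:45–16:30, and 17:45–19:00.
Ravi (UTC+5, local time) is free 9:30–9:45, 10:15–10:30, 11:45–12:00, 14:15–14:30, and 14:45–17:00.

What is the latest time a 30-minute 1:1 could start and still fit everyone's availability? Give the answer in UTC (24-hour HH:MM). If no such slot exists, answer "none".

11:30

Wei → UTC: 11:00–13:00, 15:30–16:30, 16:45–17:30, 18:45–20:00.
Ravi → UTC: 04:30–04:45, 05:15–05:30, 06:45–07:00, 09:15–09:30, 09:45–12:00.
Wei ∩ Ravi: 11:00–12:00.
Windows ≥ 30 min: 11:00–12:00.
Latest start in the last window 11:00–12:00 is 12:00 − 30 min = 11:30.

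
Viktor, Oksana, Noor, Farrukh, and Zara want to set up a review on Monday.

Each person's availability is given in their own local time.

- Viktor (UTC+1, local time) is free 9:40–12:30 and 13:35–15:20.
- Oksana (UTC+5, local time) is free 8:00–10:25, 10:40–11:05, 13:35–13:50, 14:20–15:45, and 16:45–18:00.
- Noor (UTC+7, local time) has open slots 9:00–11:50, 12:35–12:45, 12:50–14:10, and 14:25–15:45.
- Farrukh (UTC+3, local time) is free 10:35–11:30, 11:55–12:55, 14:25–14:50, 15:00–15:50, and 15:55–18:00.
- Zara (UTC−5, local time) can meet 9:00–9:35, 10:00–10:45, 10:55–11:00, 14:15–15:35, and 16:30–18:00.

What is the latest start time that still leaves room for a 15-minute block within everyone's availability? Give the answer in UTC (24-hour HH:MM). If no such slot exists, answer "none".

Viktor → UTC: 08:40–11:30, 12:35–14:20.
Oksana → UTC: 03:00–05:25, 05:40–06:05, 08:35–08:50, 09:20–10:45, 11:45–13:00.
Noor → UTC: 02:00–04:50, 05:35–05:45, 05:50–07:10, 07:25–08:45.
Farrukh → UTC: 07:35–08:30, 08:55–09:55, 11:25–11:50, 12:00–12:50, 12:55–15:00.
Zara → UTC: 14:00–14:35, 15:00–15:45, 15:55–16:00, 19:15–20:35, 21:30–23:00.
Viktor ∩ Oksana: 08:40–08:50, 09:20–10:45, 12:35–13:00.
Viktor ∩ Oksana ∩ Noor: 08:40–08:45.
Viktor ∩ Oksana ∩ Noor ∩ Farrukh: (none).
Viktor ∩ Oksana ∩ Noor ∩ Farrukh ∩ Zara: (none).
Windows ≥ 15 min: (none).

none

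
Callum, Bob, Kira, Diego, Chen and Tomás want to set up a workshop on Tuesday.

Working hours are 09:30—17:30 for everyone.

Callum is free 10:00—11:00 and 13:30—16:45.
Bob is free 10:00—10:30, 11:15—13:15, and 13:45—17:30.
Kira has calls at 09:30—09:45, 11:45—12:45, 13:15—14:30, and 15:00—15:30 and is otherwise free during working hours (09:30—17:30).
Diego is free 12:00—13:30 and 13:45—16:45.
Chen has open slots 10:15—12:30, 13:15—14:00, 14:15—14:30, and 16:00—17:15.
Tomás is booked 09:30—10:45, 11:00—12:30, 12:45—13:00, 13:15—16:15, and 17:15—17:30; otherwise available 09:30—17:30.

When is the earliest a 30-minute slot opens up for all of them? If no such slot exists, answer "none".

16:15

Kira free within 09:30–17:30: 09:45–11:45, 12:45–13:15, 14:30–15:00, 15:30–17:30.
Tomás free within 09:30–17:30: 10:45–11:00, 12:30–12:45, 13:00–13:15, 16:15–17:15.
Callum ∩ Bob: 10:00–10:30, 13:45–16:45.
Callum ∩ Bob ∩ Kira: 10:00–10:30, 14:30–15:00, 15:30–16:45.
Callum ∩ Bob ∩ Kira ∩ Diego: 14:30–15:00, 15:30–16:45.
Callum ∩ Bob ∩ Kira ∩ Diego ∩ Chen: 16:00–16:45.
Callum ∩ Bob ∩ Kira ∩ Diego ∩ Chen ∩ Tomás: 16:15–16:45.
Windows ≥ 30 min: 16:15–16:45.
Earliest such window starts at 16:15.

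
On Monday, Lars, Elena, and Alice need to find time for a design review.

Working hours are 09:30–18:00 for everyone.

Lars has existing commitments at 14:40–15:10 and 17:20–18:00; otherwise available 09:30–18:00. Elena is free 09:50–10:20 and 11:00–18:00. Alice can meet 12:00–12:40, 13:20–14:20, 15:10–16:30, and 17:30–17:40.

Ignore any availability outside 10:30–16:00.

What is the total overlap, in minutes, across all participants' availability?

Lars free within 09:30–18:00: 09:30–14:40, 15:10–17:20.
Lars ∩ Elena: 09:50–10:20, 11:00–14:40, 15:10–17:20.
Lars ∩ Elena ∩ Alice: 12:00–12:40, 13:20–14:20, 15:10–16:30.
Restricted to 10:30–16:00: 12:00–12:40, 13:20–14:20, 15:10–16:00.
Total common minutes: 40 + 60 + 50 = 150.

150 minutes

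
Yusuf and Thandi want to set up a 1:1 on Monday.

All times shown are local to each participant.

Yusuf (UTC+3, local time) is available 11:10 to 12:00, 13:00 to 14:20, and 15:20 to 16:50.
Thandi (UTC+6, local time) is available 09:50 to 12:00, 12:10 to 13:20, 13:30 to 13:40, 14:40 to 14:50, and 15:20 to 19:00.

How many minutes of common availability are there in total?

130 minutes

Yusuf → UTC: 08:10–09:00, 10:00–11:20, 12:20–13:50.
Thandi → UTC: 03:50–06:00, 06:10–07:20, 07:30–07:40, 08:40–08:50, 09:20–13:00.
Yusuf ∩ Thandi: 08:40–08:50, 10:00–11:20, 12:20–13:00.
Total common minutes: 10 + 80 + 40 = 130.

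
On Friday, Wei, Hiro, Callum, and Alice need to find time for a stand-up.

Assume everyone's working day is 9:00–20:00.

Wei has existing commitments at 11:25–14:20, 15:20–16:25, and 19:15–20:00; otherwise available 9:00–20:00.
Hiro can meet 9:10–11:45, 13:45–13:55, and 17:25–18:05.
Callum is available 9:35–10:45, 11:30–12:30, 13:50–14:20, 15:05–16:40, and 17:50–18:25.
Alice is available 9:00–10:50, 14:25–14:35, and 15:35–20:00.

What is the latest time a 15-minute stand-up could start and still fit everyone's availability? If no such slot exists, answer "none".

Wei free within 09:00–20:00: 09:00–11:25, 14:20–15:20, 16:25–19:15.
Wei ∩ Hiro: 09:10–11:25, 17:25–18:05.
Wei ∩ Hiro ∩ Callum: 09:35–10:45, 17:50–18:05.
Wei ∩ Hiro ∩ Callum ∩ Alice: 09:35–10:45, 17:50–18:05.
Windows ≥ 15 min: 09:35–10:45, 17:50–18:05.
Latest start in the last window 17:50–18:05 is 18:05 − 15 min = 17:50.

17:50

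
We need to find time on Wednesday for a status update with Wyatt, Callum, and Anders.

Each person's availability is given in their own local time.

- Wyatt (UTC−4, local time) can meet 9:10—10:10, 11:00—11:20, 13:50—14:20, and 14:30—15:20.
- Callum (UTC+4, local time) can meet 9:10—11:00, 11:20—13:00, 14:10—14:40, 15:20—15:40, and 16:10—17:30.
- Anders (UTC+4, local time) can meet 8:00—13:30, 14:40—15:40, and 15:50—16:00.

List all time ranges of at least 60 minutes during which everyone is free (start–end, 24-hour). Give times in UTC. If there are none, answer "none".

Wyatt → UTC: 13:10–14:10, 15:00–15:20, 17:50–18:20, 18:30–19:20.
Callum → UTC: 05:10–07:00, 07:20–09:00, 10:10–10:40, 11:20–11:40, 12:10–13:30.
Anders → UTC: 04:00–09:30, 10:40–11:40, 11:50–12:00.
Wyatt ∩ Callum: 13:10–13:30.
Wyatt ∩ Callum ∩ Anders: (none).
Windows ≥ 60 min: (none).

none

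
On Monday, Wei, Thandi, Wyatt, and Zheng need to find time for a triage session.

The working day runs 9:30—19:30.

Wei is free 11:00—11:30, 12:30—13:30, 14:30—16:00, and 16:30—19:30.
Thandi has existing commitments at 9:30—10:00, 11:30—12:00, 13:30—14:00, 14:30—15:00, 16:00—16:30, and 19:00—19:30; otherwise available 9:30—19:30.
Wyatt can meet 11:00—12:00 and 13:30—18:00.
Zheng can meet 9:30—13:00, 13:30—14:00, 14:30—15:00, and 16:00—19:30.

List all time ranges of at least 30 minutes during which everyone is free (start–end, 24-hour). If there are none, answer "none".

Thandi free within 09:30–19:30: 10:00–11:30, 12:00–13:30, 14:00–14:30, 15:00–16:00, 16:30–19:00.
Wei ∩ Thandi: 11:00–11:30, 12:30–13:30, 15:00–16:00, 16:30–19:00.
Wei ∩ Thandi ∩ Wyatt: 11:00–11:30, 15:00–16:00, 16:30–18:00.
Wei ∩ Thandi ∩ Wyatt ∩ Zheng: 11:00–11:30, 16:30–18:00.
Windows ≥ 30 min: 11:00–11:30, 16:30–18:00.

11:00–11:30, 16:30–18:00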